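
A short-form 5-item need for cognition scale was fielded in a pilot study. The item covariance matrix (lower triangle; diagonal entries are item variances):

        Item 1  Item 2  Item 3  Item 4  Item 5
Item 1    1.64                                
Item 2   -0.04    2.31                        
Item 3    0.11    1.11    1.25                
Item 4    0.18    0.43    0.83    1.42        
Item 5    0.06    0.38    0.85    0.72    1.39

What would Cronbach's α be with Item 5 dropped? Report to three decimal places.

Remaining items: Item 1, Item 2, Item 3, Item 4 (k = 4).
sum of item variances = 1.64 + 2.31 + 1.25 + 1.42 = 6.62
σ²_T = 6.62 + 2 × 2.62 = 11.86
α (item deleted) = (4/3)·(1 − 6.62/11.86) = 0.589

α = 0.589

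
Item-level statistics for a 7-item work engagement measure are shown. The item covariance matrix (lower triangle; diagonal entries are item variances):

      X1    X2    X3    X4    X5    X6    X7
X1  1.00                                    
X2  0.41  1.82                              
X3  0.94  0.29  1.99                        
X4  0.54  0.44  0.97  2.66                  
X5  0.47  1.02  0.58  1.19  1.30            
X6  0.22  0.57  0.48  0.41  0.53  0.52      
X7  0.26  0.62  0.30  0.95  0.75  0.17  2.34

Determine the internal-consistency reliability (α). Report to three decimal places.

Σσ²ᵢ = 1.00 + 1.82 + 1.99 + 2.66 + 1.30 + 0.52 + 2.34 = 11.63
Sum of off-diagonal covariances = 12.11
total variance = 11.63 + 2 × 12.11 = 35.85
α = (k/(k−1))·(1 − Σσ²ᵢ/total variance) = (7/6)·(1 − 11.63/35.85) = 0.788

α = 0.788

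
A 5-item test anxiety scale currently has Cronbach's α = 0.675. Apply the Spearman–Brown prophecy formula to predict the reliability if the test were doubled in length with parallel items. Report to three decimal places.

Length factor m = 2
α' = m·α / (1 + (m−1)·α)
   = 2 × 0.675 / (1 + (2 − 1) × 0.675)
   = 1.3500 / 1.6750 = 0.806

predicted reliability = 0.806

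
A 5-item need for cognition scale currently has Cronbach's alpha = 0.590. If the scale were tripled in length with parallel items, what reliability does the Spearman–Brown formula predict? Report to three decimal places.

predicted reliability = 0.812

Length factor m = 3
α' = m·α / (1 + (m−1)·α)
   = 3 × 0.590 / (1 + (3 − 1) × 0.590)
   = 1.7700 / 2.1800 = 0.812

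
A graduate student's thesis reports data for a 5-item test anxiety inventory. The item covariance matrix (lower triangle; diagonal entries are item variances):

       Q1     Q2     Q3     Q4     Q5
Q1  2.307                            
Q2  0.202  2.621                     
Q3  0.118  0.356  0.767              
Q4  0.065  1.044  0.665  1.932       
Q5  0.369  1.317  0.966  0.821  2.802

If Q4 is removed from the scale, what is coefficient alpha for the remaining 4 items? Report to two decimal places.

coefficient alpha = 0.59

Remaining items: Q1, Q2, Q3, Q5 (k = 4).
Σσᵢ² = 2.307 + 2.621 + 0.767 + 2.802 = 8.497
Var(T) = 8.497 + 2 × 3.328 = 15.153
α (item deleted) = (4/3)·(1 − 8.497/15.153) = 0.59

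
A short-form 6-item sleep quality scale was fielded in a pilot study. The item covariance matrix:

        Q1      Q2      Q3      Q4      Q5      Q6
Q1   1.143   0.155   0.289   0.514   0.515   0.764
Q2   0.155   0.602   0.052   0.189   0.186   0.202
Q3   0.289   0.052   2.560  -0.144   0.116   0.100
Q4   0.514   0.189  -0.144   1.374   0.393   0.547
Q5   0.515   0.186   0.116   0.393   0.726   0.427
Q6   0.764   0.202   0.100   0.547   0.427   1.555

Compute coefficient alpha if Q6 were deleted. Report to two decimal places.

coefficient alpha = 0.52

Remaining items: Q1, Q2, Q3, Q4, Q5 (k = 5).
Σσᵢ² = 1.143 + 0.602 + 2.560 + 1.374 + 0.726 = 6.405
Var(T) = 6.405 + 2 × 2.265 = 10.935
α (item deleted) = (5/4)·(1 − 6.405/10.935) = 0.52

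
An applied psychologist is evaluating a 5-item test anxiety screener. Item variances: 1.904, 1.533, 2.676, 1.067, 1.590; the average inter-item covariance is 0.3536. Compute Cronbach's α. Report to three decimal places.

ΣVar(i) = 1.904 + 1.533 + 2.676 + 1.067 + 1.590 = 8.770
Sum of the 10 distinct covariances = 10 × 0.3536 = 3.5360
σ²_total = ΣVar(i) + 2·Σcov = 8.770 + 2 × 3.5360 = 15.8420
α = (5/4)·(1 − 8.770/15.8420) = 0.558

Cronbach's α = 0.558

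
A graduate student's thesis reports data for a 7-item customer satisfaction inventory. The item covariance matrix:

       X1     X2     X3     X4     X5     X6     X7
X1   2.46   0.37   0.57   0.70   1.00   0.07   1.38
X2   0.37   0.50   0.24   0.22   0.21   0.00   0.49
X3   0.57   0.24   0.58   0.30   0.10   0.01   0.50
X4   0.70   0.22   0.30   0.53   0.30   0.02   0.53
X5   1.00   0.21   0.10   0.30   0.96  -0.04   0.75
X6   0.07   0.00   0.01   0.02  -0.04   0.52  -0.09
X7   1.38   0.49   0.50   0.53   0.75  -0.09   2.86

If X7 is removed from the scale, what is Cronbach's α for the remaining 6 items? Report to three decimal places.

Cronbach's α = 0.714

Remaining items: X1, X2, X3, X4, X5, X6 (k = 6).
Σσᵢ² = 2.46 + 0.50 + 0.58 + 0.53 + 0.96 + 0.52 = 5.55
total variance = 5.55 + 2 × 4.07 = 13.69
α (item deleted) = (6/5)·(1 − 5.55/13.69) = 0.714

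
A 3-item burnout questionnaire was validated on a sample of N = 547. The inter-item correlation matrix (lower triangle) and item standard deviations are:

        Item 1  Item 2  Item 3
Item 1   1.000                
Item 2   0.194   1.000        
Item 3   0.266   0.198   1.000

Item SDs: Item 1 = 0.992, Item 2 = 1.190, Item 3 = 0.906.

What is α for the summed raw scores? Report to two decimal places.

α = 0.45

Σσ²ᵢ = 0.992² + 1.190² + 0.906² = 3.2210
Covariances σ_ij = r_ij · s_i · s_j:
  σ(Item 1,Item 2) = 0.194 × 0.992 × 1.190 = 0.2290
  σ(Item 1,Item 3) = 0.266 × 0.992 × 0.906 = 0.2391
  σ(Item 2,Item 3) = 0.198 × 1.190 × 0.906 = 0.2135
σ²_T = Σσ²ᵢ + 2·Σσ_ij = 3.2210 + 2 × 0.6816 = 4.5842
α = (3/2)·(1 − 3.2210/4.5842) = 0.45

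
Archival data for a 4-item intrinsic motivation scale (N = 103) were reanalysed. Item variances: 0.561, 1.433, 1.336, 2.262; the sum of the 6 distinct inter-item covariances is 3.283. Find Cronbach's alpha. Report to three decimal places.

Cronbach's alpha = 0.720

ΣVar(i) = 0.561 + 1.433 + 1.336 + 2.262 = 5.592
Sum of distinct covariances = 3.283
σ²_T = ΣVar(i) + 2·Σcov = 5.592 + 2 × 3.283 = 12.158
α = (4/3)·(1 − 5.592/12.158) = 0.720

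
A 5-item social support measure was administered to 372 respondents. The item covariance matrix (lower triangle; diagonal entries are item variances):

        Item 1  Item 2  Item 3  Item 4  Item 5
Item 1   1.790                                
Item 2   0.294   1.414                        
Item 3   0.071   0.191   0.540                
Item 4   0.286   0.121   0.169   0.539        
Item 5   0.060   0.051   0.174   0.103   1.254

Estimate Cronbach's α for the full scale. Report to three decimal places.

α = 0.443

ΣVar(i) = 1.790 + 1.414 + 0.540 + 0.539 + 1.254 = 5.537
Sum of the distinct covariances = 1.520
total variance = 5.537 + 2 × 1.520 = 8.577
α = (k/(k−1))·(1 − ΣVar(i)/total variance) = (5/4)·(1 − 5.537/8.577) = 0.443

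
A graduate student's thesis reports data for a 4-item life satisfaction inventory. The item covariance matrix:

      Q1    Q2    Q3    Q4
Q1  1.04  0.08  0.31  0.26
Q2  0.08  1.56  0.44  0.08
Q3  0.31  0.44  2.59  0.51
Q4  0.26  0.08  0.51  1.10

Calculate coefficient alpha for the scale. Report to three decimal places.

sum of item variances = 1.04 + 1.56 + 2.59 + 1.10 = 6.29
Sum of the distinct covariances = 1.68
total variance = 6.29 + 2 × 1.68 = 9.65
α = (k/(k−1))·(1 − sum of item variances/total variance) = (4/3)·(1 − 6.29/9.65) = 0.464

coefficient alpha = 0.464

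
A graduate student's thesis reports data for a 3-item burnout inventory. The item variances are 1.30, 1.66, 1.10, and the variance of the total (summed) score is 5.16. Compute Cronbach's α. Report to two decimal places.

α = 0.32

Σσ²ᵢ = 1.30 + 1.66 + 1.10 = 4.06
α = (k/(k−1))·(1 − Σσ²ᵢ/Var(T)) = (3/2)·(1 − 4.06/5.16) = 0.32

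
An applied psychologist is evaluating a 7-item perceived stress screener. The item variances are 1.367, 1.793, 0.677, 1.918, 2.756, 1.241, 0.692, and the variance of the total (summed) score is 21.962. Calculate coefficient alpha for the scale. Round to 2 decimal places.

Σσ²ᵢ = 1.367 + 1.793 + 0.677 + 1.918 + 2.756 + 1.241 + 0.692 = 10.444
α = (k/(k−1))·(1 − Σσ²ᵢ/total variance) = (7/6)·(1 − 10.444/21.962) = 0.61

α = 0.61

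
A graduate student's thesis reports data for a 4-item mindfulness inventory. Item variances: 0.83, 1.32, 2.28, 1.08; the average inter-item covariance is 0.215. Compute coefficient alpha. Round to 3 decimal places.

coefficient alpha = 0.425

Σσᵢ² = 0.83 + 1.32 + 2.28 + 1.08 = 5.51
Sum of the 6 distinct covariances = 6 × 0.215 = 1.290
total variance = Σσᵢ² + 2·Σcov = 5.51 + 2 × 1.290 = 8.090
α = (4/3)·(1 − 5.51/8.090) = 0.425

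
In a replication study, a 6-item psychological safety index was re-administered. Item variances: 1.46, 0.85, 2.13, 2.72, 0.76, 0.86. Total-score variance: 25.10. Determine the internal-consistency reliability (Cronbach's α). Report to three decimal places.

α = 0.780

ΣVar(i) = 1.46 + 0.85 + 2.13 + 2.72 + 0.76 + 0.86 = 8.78
α = (k/(k−1))·(1 − ΣVar(i)/σ²_total) = (6/5)·(1 − 8.78/25.10) = 0.780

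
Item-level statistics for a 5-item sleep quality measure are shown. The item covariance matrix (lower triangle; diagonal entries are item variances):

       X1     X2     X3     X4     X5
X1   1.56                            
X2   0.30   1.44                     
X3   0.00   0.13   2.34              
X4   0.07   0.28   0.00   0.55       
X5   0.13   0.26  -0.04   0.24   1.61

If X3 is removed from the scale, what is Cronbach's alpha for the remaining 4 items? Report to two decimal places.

α = 0.44

Remaining items: X1, X2, X4, X5 (k = 4).
Σσᵢ² = 1.56 + 1.44 + 0.55 + 1.61 = 5.16
total variance = 5.16 + 2 × 1.28 = 7.72
α (item deleted) = (4/3)·(1 − 5.16/7.72) = 0.44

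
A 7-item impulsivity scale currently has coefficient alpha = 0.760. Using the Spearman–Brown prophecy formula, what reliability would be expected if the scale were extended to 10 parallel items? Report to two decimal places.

Length factor m = 10/7 = 1.4286
α' = m·α / (1 + (m−1)·α)
   = 10/7 × 0.760 / (1 + (10/7 − 1) × 0.760)
   = 1.0857 / 1.3257 = 0.82

predicted reliability = 0.82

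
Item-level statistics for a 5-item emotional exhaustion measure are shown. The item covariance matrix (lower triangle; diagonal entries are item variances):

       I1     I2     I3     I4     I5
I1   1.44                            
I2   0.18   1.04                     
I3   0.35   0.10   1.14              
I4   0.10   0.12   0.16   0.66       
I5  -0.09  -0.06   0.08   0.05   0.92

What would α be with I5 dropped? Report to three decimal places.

Remaining items: I1, I2, I3, I4 (k = 4).
ΣVar(i) = 1.44 + 1.04 + 1.14 + 0.66 = 4.28
Var(T) = 4.28 + 2 × 1.01 = 6.30
α (item deleted) = (4/3)·(1 − 4.28/6.30) = 0.428

α = 0.428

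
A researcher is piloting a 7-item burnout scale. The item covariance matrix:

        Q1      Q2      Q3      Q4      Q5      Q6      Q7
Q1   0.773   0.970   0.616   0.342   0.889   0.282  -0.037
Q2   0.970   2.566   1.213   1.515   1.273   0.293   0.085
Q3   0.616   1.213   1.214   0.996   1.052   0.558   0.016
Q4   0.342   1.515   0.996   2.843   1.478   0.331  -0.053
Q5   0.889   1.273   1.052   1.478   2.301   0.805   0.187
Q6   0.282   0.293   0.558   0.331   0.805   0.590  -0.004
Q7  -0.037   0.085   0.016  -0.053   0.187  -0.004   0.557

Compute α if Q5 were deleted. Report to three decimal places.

Remaining items: Q1, Q2, Q3, Q4, Q6, Q7 (k = 6).
Σσ²ᵢ = 0.773 + 2.566 + 1.214 + 2.843 + 0.590 + 0.557 = 8.543
Var(T) = 8.543 + 2 × 7.123 = 22.789
α (item deleted) = (6/5)·(1 − 8.543/22.789) = 0.750

α = 0.750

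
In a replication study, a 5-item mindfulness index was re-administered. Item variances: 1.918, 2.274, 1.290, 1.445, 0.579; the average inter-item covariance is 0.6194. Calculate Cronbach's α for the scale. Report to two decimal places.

Cronbach's α = 0.78

Σσᵢ² = 1.918 + 2.274 + 1.290 + 1.445 + 0.579 = 7.506
Sum of the 10 distinct covariances = 10 × 0.6194 = 6.1940
σ²_total = Σσᵢ² + 2·Σcov = 7.506 + 2 × 6.1940 = 19.8940
α = (5/4)·(1 − 7.506/19.8940) = 0.78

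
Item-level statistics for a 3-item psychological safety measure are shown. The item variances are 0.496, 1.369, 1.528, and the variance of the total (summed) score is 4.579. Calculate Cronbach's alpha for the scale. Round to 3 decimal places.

α = 0.389

Σσᵢ² = 0.496 + 1.369 + 1.528 = 3.393
α = (k/(k−1))·(1 − Σσᵢ²/σ²_T) = (3/2)·(1 − 3.393/4.579) = 0.389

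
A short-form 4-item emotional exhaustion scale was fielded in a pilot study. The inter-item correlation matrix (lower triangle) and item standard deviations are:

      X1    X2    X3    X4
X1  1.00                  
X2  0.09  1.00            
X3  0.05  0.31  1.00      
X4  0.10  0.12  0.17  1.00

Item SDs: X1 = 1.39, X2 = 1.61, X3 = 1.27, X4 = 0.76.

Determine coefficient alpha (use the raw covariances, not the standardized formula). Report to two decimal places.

coefficient alpha = 0.38

Σσ²ᵢ = 1.39² + 1.61² + 1.27² + 0.76² = 6.7147
Covariances σ_ij = r_ij · s_i · s_j:
  σ(X1,X2) = 0.09 × 1.39 × 1.61 = 0.2014
  σ(X1,X3) = 0.05 × 1.39 × 1.27 = 0.0883
  σ(X1,X4) = 0.10 × 1.39 × 0.76 = 0.1056
  σ(X2,X3) = 0.31 × 1.61 × 1.27 = 0.6339
  σ(X2,X4) = 0.12 × 1.61 × 0.76 = 0.1468
  σ(X3,X4) = 0.17 × 1.27 × 0.76 = 0.1641
σ²_T = Σσ²ᵢ + 2·Σσ_ij = 6.7147 + 2 × 1.3401 = 9.3949
α = (4/3)·(1 − 6.7147/9.3949) = 0.38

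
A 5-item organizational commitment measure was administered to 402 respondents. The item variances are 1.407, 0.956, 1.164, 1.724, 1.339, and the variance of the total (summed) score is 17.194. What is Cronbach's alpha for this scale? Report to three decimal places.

Σσ²ᵢ = 1.407 + 0.956 + 1.164 + 1.724 + 1.339 = 6.590
α = (k/(k−1))·(1 − Σσ²ᵢ/Var(T)) = (5/4)·(1 − 6.590/17.194) = 0.771

Cronbach's alpha = 0.771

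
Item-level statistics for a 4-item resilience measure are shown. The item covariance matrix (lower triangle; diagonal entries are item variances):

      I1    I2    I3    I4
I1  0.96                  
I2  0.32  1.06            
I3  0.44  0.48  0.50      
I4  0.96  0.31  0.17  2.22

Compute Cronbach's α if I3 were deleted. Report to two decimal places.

α = 0.64

Remaining items: I1, I2, I4 (k = 3).
Σσᵢ² = 0.96 + 1.06 + 2.22 = 4.24
σ²_total = 4.24 + 2 × 1.59 = 7.42
α (item deleted) = (3/2)·(1 − 4.24/7.42) = 0.64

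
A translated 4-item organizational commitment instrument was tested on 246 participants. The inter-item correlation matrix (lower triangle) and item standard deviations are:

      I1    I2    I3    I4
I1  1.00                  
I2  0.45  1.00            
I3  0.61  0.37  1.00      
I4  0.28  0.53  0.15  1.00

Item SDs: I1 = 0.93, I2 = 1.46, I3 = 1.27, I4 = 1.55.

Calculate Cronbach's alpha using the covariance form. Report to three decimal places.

Cronbach's alpha = 0.703

Σσ²ᵢ = 0.93² + 1.46² + 1.27² + 1.55² = 7.0119
Covariances σ_ij = r_ij · s_i · s_j:
  σ(I1,I2) = 0.45 × 0.93 × 1.46 = 0.6110
  σ(I1,I3) = 0.61 × 0.93 × 1.27 = 0.7205
  σ(I1,I4) = 0.28 × 0.93 × 1.55 = 0.4036
  σ(I2,I3) = 0.37 × 1.46 × 1.27 = 0.6861
  σ(I2,I4) = 0.53 × 1.46 × 1.55 = 1.1994
  σ(I3,I4) = 0.15 × 1.27 × 1.55 = 0.2953
σ²_T = Σσ²ᵢ + 2·Σσ_ij = 7.0119 + 2 × 3.9159 = 14.8437
α = (4/3)·(1 − 7.0119/14.8437) = 0.703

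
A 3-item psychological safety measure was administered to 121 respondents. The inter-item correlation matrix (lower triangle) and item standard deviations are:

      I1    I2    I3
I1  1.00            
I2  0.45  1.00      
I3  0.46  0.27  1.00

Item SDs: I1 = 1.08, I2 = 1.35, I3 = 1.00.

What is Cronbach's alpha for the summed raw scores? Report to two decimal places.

Cronbach's alpha = 0.65

Σσ²ᵢ = 1.08² + 1.35² + 1.00² = 3.9889
Covariances σ_ij = r_ij · s_i · s_j:
  σ(I1,I2) = 0.45 × 1.08 × 1.35 = 0.6561
  σ(I1,I3) = 0.46 × 1.08 × 1.00 = 0.4968
  σ(I2,I3) = 0.27 × 1.35 × 1.00 = 0.3645
σ²_T = Σσ²ᵢ + 2·Σσ_ij = 3.9889 + 2 × 1.5174 = 7.0237
α = (3/2)·(1 − 3.9889/7.0237) = 0.65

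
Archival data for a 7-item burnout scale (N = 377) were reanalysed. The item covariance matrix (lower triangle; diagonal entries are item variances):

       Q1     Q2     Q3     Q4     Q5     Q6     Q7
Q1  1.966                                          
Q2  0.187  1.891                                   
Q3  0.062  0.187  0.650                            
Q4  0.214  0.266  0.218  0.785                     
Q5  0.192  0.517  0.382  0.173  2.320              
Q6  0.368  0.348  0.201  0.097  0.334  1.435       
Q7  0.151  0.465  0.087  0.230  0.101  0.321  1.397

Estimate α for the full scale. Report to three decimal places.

Σσ²ᵢ = 1.966 + 1.891 + 0.650 + 0.785 + 2.320 + 1.435 + 1.397 = 10.444
Sum of off-diagonal covariances = 5.101
Var(T) = 10.444 + 2 × 5.101 = 20.646
α = (k/(k−1))·(1 − Σσ²ᵢ/Var(T)) = (7/6)·(1 − 10.444/20.646) = 0.576

α = 0.576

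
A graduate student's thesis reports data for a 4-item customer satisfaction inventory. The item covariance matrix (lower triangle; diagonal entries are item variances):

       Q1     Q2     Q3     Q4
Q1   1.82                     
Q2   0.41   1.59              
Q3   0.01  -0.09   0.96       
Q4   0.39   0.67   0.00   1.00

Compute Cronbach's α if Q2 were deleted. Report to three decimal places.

Cronbach's α = 0.262

Remaining items: Q1, Q3, Q4 (k = 3).
ΣVar(i) = 1.82 + 0.96 + 1.00 = 3.78
total variance = 3.78 + 2 × 0.40 = 4.58
α (item deleted) = (3/2)·(1 − 3.78/4.58) = 0.262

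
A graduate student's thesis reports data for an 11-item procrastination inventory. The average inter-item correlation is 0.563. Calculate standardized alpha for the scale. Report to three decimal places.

Standardized α = k·r̄ / (1 + (k−1)·r̄) = 11 × 0.563 / (1 + 10 × 0.563)
  = 6.1930 / 6.6300 = 0.934

α = 0.934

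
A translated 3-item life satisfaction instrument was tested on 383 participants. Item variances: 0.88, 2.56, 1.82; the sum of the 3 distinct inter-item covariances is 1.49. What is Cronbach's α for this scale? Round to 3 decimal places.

Cronbach's α = 0.542

Σσ²ᵢ = 0.88 + 2.56 + 1.82 = 5.26
Sum of distinct covariances = 1.49
σ²_T = Σσ²ᵢ + 2·Σcov = 5.26 + 2 × 1.49 = 8.24
α = (3/2)·(1 − 5.26/8.24) = 0.542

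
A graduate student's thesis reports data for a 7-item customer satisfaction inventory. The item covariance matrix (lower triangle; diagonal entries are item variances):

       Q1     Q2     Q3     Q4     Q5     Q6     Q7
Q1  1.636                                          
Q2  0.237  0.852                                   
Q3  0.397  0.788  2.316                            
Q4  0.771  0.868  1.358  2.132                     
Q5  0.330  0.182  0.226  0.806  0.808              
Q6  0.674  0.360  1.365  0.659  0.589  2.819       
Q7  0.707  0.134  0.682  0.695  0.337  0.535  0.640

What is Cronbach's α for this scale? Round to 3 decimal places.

α = 0.810

sum of item variances = 1.636 + 0.852 + 2.316 + 2.132 + 0.808 + 2.819 + 0.640 = 11.203
Sum of off-diagonal covariances = 12.700
total variance = 11.203 + 2 × 12.700 = 36.603
α = (k/(k−1))·(1 − sum of item variances/total variance) = (7/6)·(1 − 11.203/36.603) = 0.810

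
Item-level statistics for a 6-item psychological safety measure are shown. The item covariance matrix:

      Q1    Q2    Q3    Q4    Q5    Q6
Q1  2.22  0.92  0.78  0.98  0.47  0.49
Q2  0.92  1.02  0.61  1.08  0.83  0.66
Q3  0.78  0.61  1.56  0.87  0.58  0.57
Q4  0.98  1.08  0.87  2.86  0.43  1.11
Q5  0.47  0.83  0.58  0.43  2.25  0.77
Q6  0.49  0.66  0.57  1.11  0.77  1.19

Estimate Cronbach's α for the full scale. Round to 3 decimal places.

sum of item variances = 2.22 + 1.02 + 1.56 + 2.86 + 2.25 + 1.19 = 11.10
Σ_{i<j} σ_ij = 11.15
σ²_total = 11.10 + 2 × 11.15 = 33.40
α = (k/(k−1))·(1 − sum of item variances/σ²_total) = (6/5)·(1 − 11.10/33.40) = 0.801

Cronbach's α = 0.801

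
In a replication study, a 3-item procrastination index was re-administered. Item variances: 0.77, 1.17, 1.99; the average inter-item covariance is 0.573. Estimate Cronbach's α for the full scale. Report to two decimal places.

Σσ²ᵢ = 0.77 + 1.17 + 1.99 = 3.93
Sum of the 3 distinct covariances = 3 × 0.573 = 1.719
σ²_total = Σσ²ᵢ + 2·Σcov = 3.93 + 2 × 1.719 = 7.368
α = (3/2)·(1 − 3.93/7.368) = 0.70

Cronbach's α = 0.70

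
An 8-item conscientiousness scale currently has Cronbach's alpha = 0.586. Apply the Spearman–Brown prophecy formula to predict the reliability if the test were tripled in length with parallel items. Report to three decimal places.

Length factor m = 3
α' = m·α / (1 + (m−1)·α)
   = 3 × 0.586 / (1 + (3 − 1) × 0.586)
   = 1.7580 / 2.1720 = 0.809

predicted reliability = 0.809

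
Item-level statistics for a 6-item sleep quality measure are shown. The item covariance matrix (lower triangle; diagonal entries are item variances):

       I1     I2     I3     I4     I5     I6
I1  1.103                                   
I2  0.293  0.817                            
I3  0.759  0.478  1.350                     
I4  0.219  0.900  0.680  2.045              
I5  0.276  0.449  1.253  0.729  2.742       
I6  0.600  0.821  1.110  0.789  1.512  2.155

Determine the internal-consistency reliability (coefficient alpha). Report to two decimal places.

Σσᵢ² = 1.103 + 0.817 + 1.350 + 2.045 + 2.742 + 2.155 = 10.212
Sum of off-diagonal covariances = 10.868
total variance = 10.212 + 2 × 10.868 = 31.948
α = (k/(k−1))·(1 − Σσᵢ²/total variance) = (6/5)·(1 − 10.212/31.948) = 0.82

α = 0.82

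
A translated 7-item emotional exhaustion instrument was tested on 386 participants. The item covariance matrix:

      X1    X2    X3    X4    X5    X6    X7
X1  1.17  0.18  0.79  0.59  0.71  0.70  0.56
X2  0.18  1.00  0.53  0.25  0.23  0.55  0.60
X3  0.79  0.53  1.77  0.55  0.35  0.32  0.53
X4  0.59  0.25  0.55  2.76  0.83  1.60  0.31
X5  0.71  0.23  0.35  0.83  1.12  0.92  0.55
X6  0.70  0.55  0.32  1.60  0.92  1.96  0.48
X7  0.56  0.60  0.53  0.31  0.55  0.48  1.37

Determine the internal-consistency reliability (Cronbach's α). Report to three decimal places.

Cronbach's α = 0.799

sum of item variances = 1.17 + 1.00 + 1.77 + 2.76 + 1.12 + 1.96 + 1.37 = 11.15
Sum of off-diagonal covariances = 12.13
σ²_total = 11.15 + 2 × 12.13 = 35.41
α = (k/(k−1))·(1 − sum of item variances/σ²_total) = (7/6)·(1 − 11.15/35.41) = 0.799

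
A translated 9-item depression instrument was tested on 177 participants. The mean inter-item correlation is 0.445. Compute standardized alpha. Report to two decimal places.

α = 0.88

Standardized α = k·r̄ / (1 + (k−1)·r̄) = 9 × 0.445 / (1 + 8 × 0.445)
  = 4.0050 / 4.5600 = 0.88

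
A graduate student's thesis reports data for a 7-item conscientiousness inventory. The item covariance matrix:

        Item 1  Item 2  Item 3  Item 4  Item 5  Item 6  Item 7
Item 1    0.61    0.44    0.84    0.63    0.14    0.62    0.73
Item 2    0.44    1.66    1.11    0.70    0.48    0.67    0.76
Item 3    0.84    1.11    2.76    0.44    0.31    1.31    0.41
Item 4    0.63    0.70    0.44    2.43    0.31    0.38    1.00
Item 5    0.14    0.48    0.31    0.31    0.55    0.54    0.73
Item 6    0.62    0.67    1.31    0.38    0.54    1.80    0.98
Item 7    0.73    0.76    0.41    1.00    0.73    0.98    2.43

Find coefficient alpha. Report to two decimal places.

Σσᵢ² = 0.61 + 1.66 + 2.76 + 2.43 + 0.55 + 1.80 + 2.43 = 12.24
Sum of off-diagonal covariances = 13.53
Var(T) = 12.24 + 2 × 13.53 = 39.30
α = (k/(k−1))·(1 − Σσᵢ²/Var(T)) = (7/6)·(1 − 12.24/39.30) = 0.80

coefficient alpha = 0.80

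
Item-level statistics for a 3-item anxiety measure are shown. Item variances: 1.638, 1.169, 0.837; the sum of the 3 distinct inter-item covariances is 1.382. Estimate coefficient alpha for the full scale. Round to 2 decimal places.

ΣVar(i) = 1.638 + 1.169 + 0.837 = 3.644
Sum of distinct covariances = 1.382
Var(T) = ΣVar(i) + 2·Σcov = 3.644 + 2 × 1.382 = 6.408
α = (3/2)·(1 − 3.644/6.408) = 0.65

coefficient alpha = 0.65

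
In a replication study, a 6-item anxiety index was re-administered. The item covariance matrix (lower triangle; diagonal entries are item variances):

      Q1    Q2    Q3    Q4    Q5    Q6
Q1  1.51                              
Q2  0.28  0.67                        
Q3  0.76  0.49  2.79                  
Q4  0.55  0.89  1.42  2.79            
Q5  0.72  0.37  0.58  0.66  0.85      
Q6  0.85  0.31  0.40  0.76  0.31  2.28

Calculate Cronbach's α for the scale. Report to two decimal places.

sum of item variances = 1.51 + 0.67 + 2.79 + 2.79 + 0.85 + 2.28 = 10.89
Sum of off-diagonal covariances = 9.35
σ²_T = 10.89 + 2 × 9.35 = 29.59
α = (k/(k−1))·(1 − sum of item variances/σ²_T) = (6/5)·(1 − 10.89/29.59) = 0.76

Cronbach's α = 0.76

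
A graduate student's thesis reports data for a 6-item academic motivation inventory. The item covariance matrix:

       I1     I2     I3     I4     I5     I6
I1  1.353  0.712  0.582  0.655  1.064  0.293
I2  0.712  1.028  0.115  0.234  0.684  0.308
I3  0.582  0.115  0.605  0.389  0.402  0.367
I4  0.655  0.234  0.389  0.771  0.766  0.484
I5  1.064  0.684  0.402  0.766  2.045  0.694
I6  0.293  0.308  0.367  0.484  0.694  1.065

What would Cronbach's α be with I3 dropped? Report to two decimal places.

Remaining items: I1, I2, I4, I5, I6 (k = 5).
Σσ²ᵢ = 1.353 + 1.028 + 0.771 + 2.045 + 1.065 = 6.262
Var(T) = 6.262 + 2 × 5.894 = 18.050
α (item deleted) = (5/4)·(1 − 6.262/18.050) = 0.82

α = 0.82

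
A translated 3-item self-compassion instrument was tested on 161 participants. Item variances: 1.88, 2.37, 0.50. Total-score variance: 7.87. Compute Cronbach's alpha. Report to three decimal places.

α = 0.595

Σσᵢ² = 1.88 + 2.37 + 0.50 = 4.75
α = (k/(k−1))·(1 − Σσᵢ²/σ²_total) = (3/2)·(1 − 4.75/7.87) = 0.595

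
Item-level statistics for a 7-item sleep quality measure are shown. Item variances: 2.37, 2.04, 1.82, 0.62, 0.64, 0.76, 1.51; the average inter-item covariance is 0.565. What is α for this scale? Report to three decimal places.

ΣVar(i) = 2.37 + 2.04 + 1.82 + 0.62 + 0.64 + 0.76 + 1.51 = 9.76
Sum of the 21 distinct covariances = 21 × 0.565 = 11.865
σ²_total = ΣVar(i) + 2·Σcov = 9.76 + 2 × 11.865 = 33.490
α = (7/6)·(1 − 9.76/33.490) = 0.827

α = 0.827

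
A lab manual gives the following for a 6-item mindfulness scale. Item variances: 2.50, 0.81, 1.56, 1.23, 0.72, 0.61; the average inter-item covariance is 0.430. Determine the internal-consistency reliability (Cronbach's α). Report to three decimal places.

Cronbach's α = 0.761

sum of item variances = 2.50 + 0.81 + 1.56 + 1.23 + 0.72 + 0.61 = 7.43
Sum of the 15 distinct covariances = 15 × 0.430 = 6.450
total variance = sum of item variances + 2·Σcov = 7.43 + 2 × 6.450 = 20.330
α = (6/5)·(1 − 7.43/20.330) = 0.761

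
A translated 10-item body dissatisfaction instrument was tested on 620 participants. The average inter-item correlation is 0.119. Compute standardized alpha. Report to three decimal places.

Standardized α = k·r̄ / (1 + (k−1)·r̄) = 10 × 0.119 / (1 + 9 × 0.119)
  = 1.1900 / 2.0710 = 0.575

standardized alpha = 0.575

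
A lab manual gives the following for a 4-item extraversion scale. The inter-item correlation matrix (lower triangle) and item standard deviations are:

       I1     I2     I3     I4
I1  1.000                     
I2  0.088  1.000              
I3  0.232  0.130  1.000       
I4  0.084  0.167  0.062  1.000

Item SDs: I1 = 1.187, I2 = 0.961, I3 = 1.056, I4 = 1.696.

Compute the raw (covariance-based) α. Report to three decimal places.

Σσ²ᵢ = 1.187² + 0.961² + 1.056² + 1.696² = 6.3240
Covariances σ_ij = r_ij · s_i · s_j:
  σ(I1,I2) = 0.088 × 1.187 × 0.961 = 0.1004
  σ(I1,I3) = 0.232 × 1.187 × 1.056 = 0.2908
  σ(I1,I4) = 0.084 × 1.187 × 1.696 = 0.1691
  σ(I2,I3) = 0.130 × 0.961 × 1.056 = 0.1319
  σ(I2,I4) = 0.167 × 0.961 × 1.696 = 0.2722
  σ(I3,I4) = 0.062 × 1.056 × 1.696 = 0.1110
σ²_T = Σσ²ᵢ + 2·Σσ_ij = 6.3240 + 2 × 1.0754 = 8.4748
α = (4/3)·(1 − 6.3240/8.4748) = 0.338

α = 0.338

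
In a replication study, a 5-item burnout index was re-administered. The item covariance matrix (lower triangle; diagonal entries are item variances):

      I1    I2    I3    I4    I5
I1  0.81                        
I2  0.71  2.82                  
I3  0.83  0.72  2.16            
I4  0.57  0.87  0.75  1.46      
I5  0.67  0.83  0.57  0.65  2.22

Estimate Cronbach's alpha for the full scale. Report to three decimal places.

α = 0.753

ΣVar(i) = 0.81 + 2.82 + 2.16 + 1.46 + 2.22 = 9.47
Σ_{i<j} σ_ij = 7.17
total variance = 9.47 + 2 × 7.17 = 23.81
α = (k/(k−1))·(1 − ΣVar(i)/total variance) = (5/4)·(1 − 9.47/23.81) = 0.753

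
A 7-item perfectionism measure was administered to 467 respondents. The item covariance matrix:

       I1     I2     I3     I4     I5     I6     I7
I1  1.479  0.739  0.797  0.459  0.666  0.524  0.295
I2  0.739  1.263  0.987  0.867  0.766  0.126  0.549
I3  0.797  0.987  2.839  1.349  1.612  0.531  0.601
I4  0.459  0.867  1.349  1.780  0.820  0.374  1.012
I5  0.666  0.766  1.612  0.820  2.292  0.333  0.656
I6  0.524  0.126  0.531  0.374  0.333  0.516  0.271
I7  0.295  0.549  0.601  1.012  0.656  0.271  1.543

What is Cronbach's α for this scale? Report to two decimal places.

sum of item variances = 1.479 + 1.263 + 2.839 + 1.780 + 2.292 + 0.516 + 1.543 = 11.712
Sum of the distinct covariances = 14.334
total variance = 11.712 + 2 × 14.334 = 40.380
α = (k/(k−1))·(1 − sum of item variances/total variance) = (7/6)·(1 − 11.712/40.380) = 0.83

α = 0.83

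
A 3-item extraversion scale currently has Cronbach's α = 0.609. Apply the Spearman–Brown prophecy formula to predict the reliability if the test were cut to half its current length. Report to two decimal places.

Length factor m = 1/2
α' = m·α / (1 − (1−m)·α)
   = 1/2 × 0.609 / (1 − (1 − 1/2) × 0.609)
   = 0.3045 / 0.6955 = 0.44

predicted reliability = 0.44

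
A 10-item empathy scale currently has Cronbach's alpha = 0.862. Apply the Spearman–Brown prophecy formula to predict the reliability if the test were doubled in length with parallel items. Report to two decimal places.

predicted reliability = 0.93

Length factor m = 2
α' = m·α / (1 + (m−1)·α)
   = 2 × 0.862 / (1 + (2 − 1) × 0.862)
   = 1.7240 / 1.8620 = 0.93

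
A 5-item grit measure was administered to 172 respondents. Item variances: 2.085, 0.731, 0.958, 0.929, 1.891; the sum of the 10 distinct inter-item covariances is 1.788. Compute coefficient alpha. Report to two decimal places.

α = 0.44

Σσᵢ² = 2.085 + 0.731 + 0.958 + 0.929 + 1.891 = 6.594
Sum of distinct covariances = 1.788
Var(T) = Σσᵢ² + 2·Σcov = 6.594 + 2 × 1.788 = 10.170
α = (5/4)·(1 − 6.594/10.170) = 0.44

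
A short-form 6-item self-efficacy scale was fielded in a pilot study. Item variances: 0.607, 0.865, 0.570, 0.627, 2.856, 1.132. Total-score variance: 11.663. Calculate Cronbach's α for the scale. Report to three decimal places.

ΣVar(i) = 0.607 + 0.865 + 0.570 + 0.627 + 2.856 + 1.132 = 6.657
α = (k/(k−1))·(1 − ΣVar(i)/total variance) = (6/5)·(1 − 6.657/11.663) = 0.515

α = 0.515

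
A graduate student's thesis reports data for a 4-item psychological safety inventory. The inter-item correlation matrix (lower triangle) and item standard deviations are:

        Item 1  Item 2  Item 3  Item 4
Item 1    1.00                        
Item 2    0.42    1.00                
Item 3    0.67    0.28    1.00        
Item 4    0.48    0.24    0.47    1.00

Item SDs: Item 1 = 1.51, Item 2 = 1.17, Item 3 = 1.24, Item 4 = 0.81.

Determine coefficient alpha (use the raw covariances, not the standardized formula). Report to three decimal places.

Σσ²ᵢ = 1.51² + 1.17² + 1.24² + 0.81² = 5.8427
Covariances σ_ij = r_ij · s_i · s_j:
  σ(Item 1,Item 2) = 0.42 × 1.51 × 1.17 = 0.7420
  σ(Item 1,Item 3) = 0.67 × 1.51 × 1.24 = 1.2545
  σ(Item 1,Item 4) = 0.48 × 1.51 × 0.81 = 0.5871
  σ(Item 2,Item 3) = 0.28 × 1.17 × 1.24 = 0.4062
  σ(Item 2,Item 4) = 0.24 × 1.17 × 0.81 = 0.2274
  σ(Item 3,Item 4) = 0.47 × 1.24 × 0.81 = 0.4721
σ²_T = Σσ²ᵢ + 2·Σσ_ij = 5.8427 + 2 × 3.6893 = 13.2213
α = (4/3)·(1 − 5.8427/13.2213) = 0.744

α = 0.744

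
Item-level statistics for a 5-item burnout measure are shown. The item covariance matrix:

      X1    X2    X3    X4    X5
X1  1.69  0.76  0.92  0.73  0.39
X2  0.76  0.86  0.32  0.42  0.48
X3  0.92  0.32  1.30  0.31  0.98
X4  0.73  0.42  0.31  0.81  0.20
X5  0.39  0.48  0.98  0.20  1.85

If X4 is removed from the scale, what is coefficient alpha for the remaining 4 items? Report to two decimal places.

α = 0.77

Remaining items: X1, X2, X3, X5 (k = 4).
Σσᵢ² = 1.69 + 0.86 + 1.30 + 1.85 = 5.70
σ²_total = 5.70 + 2 × 3.85 = 13.40
α (item deleted) = (4/3)·(1 − 5.70/13.40) = 0.77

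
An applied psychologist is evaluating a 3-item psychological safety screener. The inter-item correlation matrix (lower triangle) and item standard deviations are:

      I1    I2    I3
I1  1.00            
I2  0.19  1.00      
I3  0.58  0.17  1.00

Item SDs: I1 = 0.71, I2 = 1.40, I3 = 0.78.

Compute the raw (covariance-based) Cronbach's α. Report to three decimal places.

Cronbach's α = 0.468

Σσ²ᵢ = 0.71² + 1.40² + 0.78² = 3.0725
Covariances σ_ij = r_ij · s_i · s_j:
  σ(I1,I2) = 0.19 × 0.71 × 1.40 = 0.1889
  σ(I1,I3) = 0.58 × 0.71 × 0.78 = 0.3212
  σ(I2,I3) = 0.17 × 1.40 × 0.78 = 0.1856
σ²_T = Σσ²ᵢ + 2·Σσ_ij = 3.0725 + 2 × 0.6957 = 4.4639
α = (3/2)·(1 − 3.0725/4.4639) = 0.468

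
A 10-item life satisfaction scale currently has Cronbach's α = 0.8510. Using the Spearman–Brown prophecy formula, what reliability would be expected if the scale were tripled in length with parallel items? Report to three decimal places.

Length factor m = 3
α' = m·α / (1 + (m−1)·α)
   = 3 × 0.8510 / (1 + (3 − 1) × 0.8510)
   = 2.5530 / 2.7020 = 0.945

predicted reliability = 0.945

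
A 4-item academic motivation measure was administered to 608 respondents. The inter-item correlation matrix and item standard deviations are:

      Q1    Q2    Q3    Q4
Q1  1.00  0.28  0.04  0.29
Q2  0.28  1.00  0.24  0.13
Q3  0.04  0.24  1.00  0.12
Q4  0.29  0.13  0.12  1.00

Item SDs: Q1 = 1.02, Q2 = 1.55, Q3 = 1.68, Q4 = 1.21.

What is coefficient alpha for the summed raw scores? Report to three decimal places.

α = 0.452

Σσ²ᵢ = 1.02² + 1.55² + 1.68² + 1.21² = 7.7294
Covariances σ_ij = r_ij · s_i · s_j:
  σ(Q1,Q2) = 0.28 × 1.02 × 1.55 = 0.4427
  σ(Q1,Q3) = 0.04 × 1.02 × 1.68 = 0.0685
  σ(Q1,Q4) = 0.29 × 1.02 × 1.21 = 0.3579
  σ(Q2,Q3) = 0.24 × 1.55 × 1.68 = 0.6250
  σ(Q2,Q4) = 0.13 × 1.55 × 1.21 = 0.2438
  σ(Q3,Q4) = 0.12 × 1.68 × 1.21 = 0.2439
σ²_T = Σσ²ᵢ + 2·Σσ_ij = 7.7294 + 2 × 1.9818 = 11.6930
α = (4/3)·(1 − 7.7294/11.6930) = 0.452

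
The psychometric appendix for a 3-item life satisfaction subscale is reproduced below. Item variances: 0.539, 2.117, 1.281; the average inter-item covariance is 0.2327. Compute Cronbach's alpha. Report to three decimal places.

Cronbach's alpha = 0.393

ΣVar(i) = 0.539 + 2.117 + 1.281 = 3.937
Sum of the 3 distinct covariances = 3 × 0.2327 = 0.6981
Var(T) = ΣVar(i) + 2·Σcov = 3.937 + 2 × 0.6981 = 5.3332
α = (3/2)·(1 − 3.937/5.3332) = 0.393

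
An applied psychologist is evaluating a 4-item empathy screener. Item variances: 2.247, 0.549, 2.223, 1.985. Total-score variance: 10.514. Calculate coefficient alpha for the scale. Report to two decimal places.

α = 0.45

ΣVar(i) = 2.247 + 0.549 + 2.223 + 1.985 = 7.004
α = (k/(k−1))·(1 − ΣVar(i)/σ²_total) = (4/3)·(1 − 7.004/10.514) = 0.45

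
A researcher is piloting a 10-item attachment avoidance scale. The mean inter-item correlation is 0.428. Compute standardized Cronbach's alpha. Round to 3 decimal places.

Standardized α = k·r̄ / (1 + (k−1)·r̄) = 10 × 0.428 / (1 + 9 × 0.428)
  = 4.2800 / 4.8520 = 0.882

α = 0.882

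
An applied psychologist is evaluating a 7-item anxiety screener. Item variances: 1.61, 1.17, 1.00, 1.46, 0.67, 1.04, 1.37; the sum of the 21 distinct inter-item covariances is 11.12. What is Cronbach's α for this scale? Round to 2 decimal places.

sum of item variances = 1.61 + 1.17 + 1.00 + 1.46 + 0.67 + 1.04 + 1.37 = 8.32
Sum of distinct covariances = 11.12
Var(T) = sum of item variances + 2·Σcov = 8.32 + 2 × 11.12 = 30.56
α = (7/6)·(1 − 8.32/30.56) = 0.85

α = 0.85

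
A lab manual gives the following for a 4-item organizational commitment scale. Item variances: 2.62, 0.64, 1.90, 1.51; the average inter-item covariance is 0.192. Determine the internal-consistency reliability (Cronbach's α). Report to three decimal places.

α = 0.342

ΣVar(i) = 2.62 + 0.64 + 1.90 + 1.51 = 6.67
Sum of the 6 distinct covariances = 6 × 0.192 = 1.152
total variance = ΣVar(i) + 2·Σcov = 6.67 + 2 × 1.152 = 8.974
α = (4/3)·(1 − 6.67/8.974) = 0.342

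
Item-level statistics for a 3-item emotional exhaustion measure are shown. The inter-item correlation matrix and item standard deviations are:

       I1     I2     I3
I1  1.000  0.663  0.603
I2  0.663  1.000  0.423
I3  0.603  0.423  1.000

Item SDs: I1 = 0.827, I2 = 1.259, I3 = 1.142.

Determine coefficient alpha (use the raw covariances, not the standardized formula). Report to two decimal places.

coefficient alpha = 0.77

Σσ²ᵢ = 0.827² + 1.259² + 1.142² = 3.5732
Covariances σ_ij = r_ij · s_i · s_j:
  σ(I1,I2) = 0.663 × 0.827 × 1.259 = 0.6903
  σ(I1,I3) = 0.603 × 0.827 × 1.142 = 0.5695
  σ(I2,I3) = 0.423 × 1.259 × 1.142 = 0.6082
σ²_T = Σσ²ᵢ + 2·Σσ_ij = 3.5732 + 2 × 1.8680 = 7.3092
α = (3/2)·(1 − 3.5732/7.3092) = 0.77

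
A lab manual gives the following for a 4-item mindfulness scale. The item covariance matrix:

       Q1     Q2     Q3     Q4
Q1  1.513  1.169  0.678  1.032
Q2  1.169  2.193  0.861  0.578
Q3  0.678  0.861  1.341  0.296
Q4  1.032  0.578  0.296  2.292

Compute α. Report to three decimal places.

Σσᵢ² = 1.513 + 2.193 + 1.341 + 2.292 = 7.339
Sum of off-diagonal covariances = 4.614
σ²_total = 7.339 + 2 × 4.614 = 16.567
α = (k/(k−1))·(1 − Σσᵢ²/σ²_total) = (4/3)·(1 − 7.339/16.567) = 0.743

α = 0.743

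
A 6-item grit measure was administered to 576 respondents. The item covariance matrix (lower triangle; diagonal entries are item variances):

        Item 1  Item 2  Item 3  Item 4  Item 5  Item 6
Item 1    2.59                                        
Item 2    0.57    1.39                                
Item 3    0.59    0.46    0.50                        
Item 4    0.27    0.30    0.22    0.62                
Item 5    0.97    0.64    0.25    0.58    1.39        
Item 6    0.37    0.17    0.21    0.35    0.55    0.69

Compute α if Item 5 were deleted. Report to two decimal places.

α = 0.69

Remaining items: Item 1, Item 2, Item 3, Item 4, Item 6 (k = 5).
Σσ²ᵢ = 2.59 + 1.39 + 0.50 + 0.62 + 0.69 = 5.79
σ²_total = 5.79 + 2 × 3.51 = 12.81
α (item deleted) = (5/4)·(1 − 5.79/12.81) = 0.69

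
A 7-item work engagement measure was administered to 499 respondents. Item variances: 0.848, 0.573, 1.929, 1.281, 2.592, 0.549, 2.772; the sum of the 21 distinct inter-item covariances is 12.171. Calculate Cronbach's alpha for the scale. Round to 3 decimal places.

α = 0.814

sum of item variances = 0.848 + 0.573 + 1.929 + 1.281 + 2.592 + 0.549 + 2.772 = 10.544
Sum of distinct covariances = 12.171
σ²_total = sum of item variances + 2·Σcov = 10.544 + 2 × 12.171 = 34.886
α = (7/6)·(1 − 10.544/34.886) = 0.814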